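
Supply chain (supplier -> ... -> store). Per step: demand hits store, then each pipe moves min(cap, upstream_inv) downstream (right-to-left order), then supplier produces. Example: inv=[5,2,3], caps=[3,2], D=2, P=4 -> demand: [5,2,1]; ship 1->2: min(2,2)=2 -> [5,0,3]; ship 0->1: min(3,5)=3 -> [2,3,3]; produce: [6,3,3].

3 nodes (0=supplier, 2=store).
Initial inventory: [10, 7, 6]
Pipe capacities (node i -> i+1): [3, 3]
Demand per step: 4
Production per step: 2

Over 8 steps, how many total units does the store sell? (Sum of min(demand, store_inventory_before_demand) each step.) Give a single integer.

Step 1: sold=4 (running total=4) -> [9 7 5]
Step 2: sold=4 (running total=8) -> [8 7 4]
Step 3: sold=4 (running total=12) -> [7 7 3]
Step 4: sold=3 (running total=15) -> [6 7 3]
Step 5: sold=3 (running total=18) -> [5 7 3]
Step 6: sold=3 (running total=21) -> [4 7 3]
Step 7: sold=3 (running total=24) -> [3 7 3]
Step 8: sold=3 (running total=27) -> [2 7 3]

Answer: 27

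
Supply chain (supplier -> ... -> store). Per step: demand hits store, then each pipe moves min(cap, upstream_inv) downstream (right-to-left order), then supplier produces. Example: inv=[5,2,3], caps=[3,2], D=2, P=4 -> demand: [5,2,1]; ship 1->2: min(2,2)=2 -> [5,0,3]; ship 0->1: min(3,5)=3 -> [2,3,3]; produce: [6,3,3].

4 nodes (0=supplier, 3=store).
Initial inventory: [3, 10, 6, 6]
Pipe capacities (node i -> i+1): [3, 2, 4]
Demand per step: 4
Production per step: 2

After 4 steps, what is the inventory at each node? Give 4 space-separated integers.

Step 1: demand=4,sold=4 ship[2->3]=4 ship[1->2]=2 ship[0->1]=3 prod=2 -> inv=[2 11 4 6]
Step 2: demand=4,sold=4 ship[2->3]=4 ship[1->2]=2 ship[0->1]=2 prod=2 -> inv=[2 11 2 6]
Step 3: demand=4,sold=4 ship[2->3]=2 ship[1->2]=2 ship[0->1]=2 prod=2 -> inv=[2 11 2 4]
Step 4: demand=4,sold=4 ship[2->3]=2 ship[1->2]=2 ship[0->1]=2 prod=2 -> inv=[2 11 2 2]

2 11 2 2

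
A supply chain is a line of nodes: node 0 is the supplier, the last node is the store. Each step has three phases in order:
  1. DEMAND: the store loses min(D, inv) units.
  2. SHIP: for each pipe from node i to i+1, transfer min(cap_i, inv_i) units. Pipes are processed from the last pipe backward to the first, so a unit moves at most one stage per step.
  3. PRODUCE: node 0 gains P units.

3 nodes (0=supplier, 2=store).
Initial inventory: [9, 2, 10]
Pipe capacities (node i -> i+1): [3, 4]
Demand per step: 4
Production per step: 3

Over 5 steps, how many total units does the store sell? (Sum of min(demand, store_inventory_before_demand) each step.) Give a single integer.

Step 1: sold=4 (running total=4) -> [9 3 8]
Step 2: sold=4 (running total=8) -> [9 3 7]
Step 3: sold=4 (running total=12) -> [9 3 6]
Step 4: sold=4 (running total=16) -> [9 3 5]
Step 5: sold=4 (running total=20) -> [9 3 4]

Answer: 20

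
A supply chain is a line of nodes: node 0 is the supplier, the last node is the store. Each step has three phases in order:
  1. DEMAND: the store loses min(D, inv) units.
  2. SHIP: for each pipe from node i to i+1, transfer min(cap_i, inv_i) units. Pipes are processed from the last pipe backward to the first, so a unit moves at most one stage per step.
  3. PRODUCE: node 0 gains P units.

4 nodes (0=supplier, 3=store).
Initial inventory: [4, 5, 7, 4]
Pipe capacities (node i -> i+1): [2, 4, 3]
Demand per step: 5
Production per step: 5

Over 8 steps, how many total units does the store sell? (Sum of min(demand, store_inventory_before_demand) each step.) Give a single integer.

Answer: 25

Derivation:
Step 1: sold=4 (running total=4) -> [7 3 8 3]
Step 2: sold=3 (running total=7) -> [10 2 8 3]
Step 3: sold=3 (running total=10) -> [13 2 7 3]
Step 4: sold=3 (running total=13) -> [16 2 6 3]
Step 5: sold=3 (running total=16) -> [19 2 5 3]
Step 6: sold=3 (running total=19) -> [22 2 4 3]
Step 7: sold=3 (running total=22) -> [25 2 3 3]
Step 8: sold=3 (running total=25) -> [28 2 2 3]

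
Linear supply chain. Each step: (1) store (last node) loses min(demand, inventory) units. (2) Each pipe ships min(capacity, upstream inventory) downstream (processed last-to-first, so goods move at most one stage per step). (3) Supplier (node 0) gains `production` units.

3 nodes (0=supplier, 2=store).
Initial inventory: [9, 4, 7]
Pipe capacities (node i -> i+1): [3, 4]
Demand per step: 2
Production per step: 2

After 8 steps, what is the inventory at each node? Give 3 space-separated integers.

Step 1: demand=2,sold=2 ship[1->2]=4 ship[0->1]=3 prod=2 -> inv=[8 3 9]
Step 2: demand=2,sold=2 ship[1->2]=3 ship[0->1]=3 prod=2 -> inv=[7 3 10]
Step 3: demand=2,sold=2 ship[1->2]=3 ship[0->1]=3 prod=2 -> inv=[6 3 11]
Step 4: demand=2,sold=2 ship[1->2]=3 ship[0->1]=3 prod=2 -> inv=[5 3 12]
Step 5: demand=2,sold=2 ship[1->2]=3 ship[0->1]=3 prod=2 -> inv=[4 3 13]
Step 6: demand=2,sold=2 ship[1->2]=3 ship[0->1]=3 prod=2 -> inv=[3 3 14]
Step 7: demand=2,sold=2 ship[1->2]=3 ship[0->1]=3 prod=2 -> inv=[2 3 15]
Step 8: demand=2,sold=2 ship[1->2]=3 ship[0->1]=2 prod=2 -> inv=[2 2 16]

2 2 16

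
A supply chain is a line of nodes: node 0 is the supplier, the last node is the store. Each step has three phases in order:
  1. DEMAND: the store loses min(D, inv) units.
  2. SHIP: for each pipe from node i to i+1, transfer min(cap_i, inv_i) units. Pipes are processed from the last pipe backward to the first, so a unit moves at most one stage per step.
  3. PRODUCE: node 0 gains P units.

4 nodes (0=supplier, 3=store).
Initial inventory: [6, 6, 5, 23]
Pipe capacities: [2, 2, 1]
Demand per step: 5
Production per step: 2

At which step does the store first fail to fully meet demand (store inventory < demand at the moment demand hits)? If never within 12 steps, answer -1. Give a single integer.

Step 1: demand=5,sold=5 ship[2->3]=1 ship[1->2]=2 ship[0->1]=2 prod=2 -> [6 6 6 19]
Step 2: demand=5,sold=5 ship[2->3]=1 ship[1->2]=2 ship[0->1]=2 prod=2 -> [6 6 7 15]
Step 3: demand=5,sold=5 ship[2->3]=1 ship[1->2]=2 ship[0->1]=2 prod=2 -> [6 6 8 11]
Step 4: demand=5,sold=5 ship[2->3]=1 ship[1->2]=2 ship[0->1]=2 prod=2 -> [6 6 9 7]
Step 5: demand=5,sold=5 ship[2->3]=1 ship[1->2]=2 ship[0->1]=2 prod=2 -> [6 6 10 3]
Step 6: demand=5,sold=3 ship[2->3]=1 ship[1->2]=2 ship[0->1]=2 prod=2 -> [6 6 11 1]
Step 7: demand=5,sold=1 ship[2->3]=1 ship[1->2]=2 ship[0->1]=2 prod=2 -> [6 6 12 1]
Step 8: demand=5,sold=1 ship[2->3]=1 ship[1->2]=2 ship[0->1]=2 prod=2 -> [6 6 13 1]
Step 9: demand=5,sold=1 ship[2->3]=1 ship[1->2]=2 ship[0->1]=2 prod=2 -> [6 6 14 1]
Step 10: demand=5,sold=1 ship[2->3]=1 ship[1->2]=2 ship[0->1]=2 prod=2 -> [6 6 15 1]
Step 11: demand=5,sold=1 ship[2->3]=1 ship[1->2]=2 ship[0->1]=2 prod=2 -> [6 6 16 1]
Step 12: demand=5,sold=1 ship[2->3]=1 ship[1->2]=2 ship[0->1]=2 prod=2 -> [6 6 17 1]
First stockout at step 6

6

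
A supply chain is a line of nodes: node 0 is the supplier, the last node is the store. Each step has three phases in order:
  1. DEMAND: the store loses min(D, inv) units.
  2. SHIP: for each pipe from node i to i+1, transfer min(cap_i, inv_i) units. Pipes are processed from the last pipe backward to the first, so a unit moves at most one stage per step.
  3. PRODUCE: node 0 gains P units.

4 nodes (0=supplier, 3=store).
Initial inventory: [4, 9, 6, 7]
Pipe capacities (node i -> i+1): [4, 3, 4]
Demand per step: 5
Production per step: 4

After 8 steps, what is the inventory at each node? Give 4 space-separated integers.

Step 1: demand=5,sold=5 ship[2->3]=4 ship[1->2]=3 ship[0->1]=4 prod=4 -> inv=[4 10 5 6]
Step 2: demand=5,sold=5 ship[2->3]=4 ship[1->2]=3 ship[0->1]=4 prod=4 -> inv=[4 11 4 5]
Step 3: demand=5,sold=5 ship[2->3]=4 ship[1->2]=3 ship[0->1]=4 prod=4 -> inv=[4 12 3 4]
Step 4: demand=5,sold=4 ship[2->3]=3 ship[1->2]=3 ship[0->1]=4 prod=4 -> inv=[4 13 3 3]
Step 5: demand=5,sold=3 ship[2->3]=3 ship[1->2]=3 ship[0->1]=4 prod=4 -> inv=[4 14 3 3]
Step 6: demand=5,sold=3 ship[2->3]=3 ship[1->2]=3 ship[0->1]=4 prod=4 -> inv=[4 15 3 3]
Step 7: demand=5,sold=3 ship[2->3]=3 ship[1->2]=3 ship[0->1]=4 prod=4 -> inv=[4 16 3 3]
Step 8: demand=5,sold=3 ship[2->3]=3 ship[1->2]=3 ship[0->1]=4 prod=4 -> inv=[4 17 3 3]

4 17 3 3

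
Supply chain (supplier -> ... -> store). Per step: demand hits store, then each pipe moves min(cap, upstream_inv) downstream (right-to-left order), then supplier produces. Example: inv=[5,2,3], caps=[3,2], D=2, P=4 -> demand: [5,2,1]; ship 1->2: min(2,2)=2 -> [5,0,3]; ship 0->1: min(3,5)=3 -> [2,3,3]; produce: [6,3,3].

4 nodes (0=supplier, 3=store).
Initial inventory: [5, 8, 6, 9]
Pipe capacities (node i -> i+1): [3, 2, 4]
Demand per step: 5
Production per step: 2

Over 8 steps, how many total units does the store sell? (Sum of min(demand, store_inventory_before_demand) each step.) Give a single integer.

Answer: 27

Derivation:
Step 1: sold=5 (running total=5) -> [4 9 4 8]
Step 2: sold=5 (running total=10) -> [3 10 2 7]
Step 3: sold=5 (running total=15) -> [2 11 2 4]
Step 4: sold=4 (running total=19) -> [2 11 2 2]
Step 5: sold=2 (running total=21) -> [2 11 2 2]
Step 6: sold=2 (running total=23) -> [2 11 2 2]
Step 7: sold=2 (running total=25) -> [2 11 2 2]
Step 8: sold=2 (running total=27) -> [2 11 2 2]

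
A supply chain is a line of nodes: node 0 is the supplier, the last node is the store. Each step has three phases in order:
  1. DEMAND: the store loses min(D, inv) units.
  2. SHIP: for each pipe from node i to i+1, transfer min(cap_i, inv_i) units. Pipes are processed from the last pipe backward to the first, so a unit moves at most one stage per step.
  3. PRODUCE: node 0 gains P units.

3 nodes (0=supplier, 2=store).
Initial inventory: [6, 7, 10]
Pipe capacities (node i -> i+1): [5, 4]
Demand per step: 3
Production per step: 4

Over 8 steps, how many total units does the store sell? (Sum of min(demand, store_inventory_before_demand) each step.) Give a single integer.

Step 1: sold=3 (running total=3) -> [5 8 11]
Step 2: sold=3 (running total=6) -> [4 9 12]
Step 3: sold=3 (running total=9) -> [4 9 13]
Step 4: sold=3 (running total=12) -> [4 9 14]
Step 5: sold=3 (running total=15) -> [4 9 15]
Step 6: sold=3 (running total=18) -> [4 9 16]
Step 7: sold=3 (running total=21) -> [4 9 17]
Step 8: sold=3 (running total=24) -> [4 9 18]

Answer: 24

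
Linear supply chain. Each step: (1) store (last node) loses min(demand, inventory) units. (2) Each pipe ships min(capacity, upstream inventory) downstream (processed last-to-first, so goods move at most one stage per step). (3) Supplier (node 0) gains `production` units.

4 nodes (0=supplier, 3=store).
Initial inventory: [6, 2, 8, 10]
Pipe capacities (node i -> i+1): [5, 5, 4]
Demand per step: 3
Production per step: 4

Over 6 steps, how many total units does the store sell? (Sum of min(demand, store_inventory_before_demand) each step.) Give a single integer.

Step 1: sold=3 (running total=3) -> [5 5 6 11]
Step 2: sold=3 (running total=6) -> [4 5 7 12]
Step 3: sold=3 (running total=9) -> [4 4 8 13]
Step 4: sold=3 (running total=12) -> [4 4 8 14]
Step 5: sold=3 (running total=15) -> [4 4 8 15]
Step 6: sold=3 (running total=18) -> [4 4 8 16]

Answer: 18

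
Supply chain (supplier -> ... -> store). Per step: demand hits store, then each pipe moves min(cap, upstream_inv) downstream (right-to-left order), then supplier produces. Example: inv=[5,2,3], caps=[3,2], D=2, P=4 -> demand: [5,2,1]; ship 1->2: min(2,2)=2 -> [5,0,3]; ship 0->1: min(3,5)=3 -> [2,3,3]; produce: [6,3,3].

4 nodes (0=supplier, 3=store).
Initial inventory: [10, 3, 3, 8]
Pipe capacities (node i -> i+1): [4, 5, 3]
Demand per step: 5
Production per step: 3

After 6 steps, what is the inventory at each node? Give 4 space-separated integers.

Step 1: demand=5,sold=5 ship[2->3]=3 ship[1->2]=3 ship[0->1]=4 prod=3 -> inv=[9 4 3 6]
Step 2: demand=5,sold=5 ship[2->3]=3 ship[1->2]=4 ship[0->1]=4 prod=3 -> inv=[8 4 4 4]
Step 3: demand=5,sold=4 ship[2->3]=3 ship[1->2]=4 ship[0->1]=4 prod=3 -> inv=[7 4 5 3]
Step 4: demand=5,sold=3 ship[2->3]=3 ship[1->2]=4 ship[0->1]=4 prod=3 -> inv=[6 4 6 3]
Step 5: demand=5,sold=3 ship[2->3]=3 ship[1->2]=4 ship[0->1]=4 prod=3 -> inv=[5 4 7 3]
Step 6: demand=5,sold=3 ship[2->3]=3 ship[1->2]=4 ship[0->1]=4 prod=3 -> inv=[4 4 8 3]

4 4 8 3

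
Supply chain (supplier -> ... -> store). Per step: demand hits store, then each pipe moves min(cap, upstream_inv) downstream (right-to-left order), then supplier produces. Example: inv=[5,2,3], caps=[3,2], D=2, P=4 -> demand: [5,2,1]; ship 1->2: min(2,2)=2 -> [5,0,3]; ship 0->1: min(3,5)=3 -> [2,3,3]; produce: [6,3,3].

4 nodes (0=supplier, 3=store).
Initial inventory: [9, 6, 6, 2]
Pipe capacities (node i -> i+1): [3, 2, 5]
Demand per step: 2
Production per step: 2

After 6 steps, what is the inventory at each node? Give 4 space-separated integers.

Step 1: demand=2,sold=2 ship[2->3]=5 ship[1->2]=2 ship[0->1]=3 prod=2 -> inv=[8 7 3 5]
Step 2: demand=2,sold=2 ship[2->3]=3 ship[1->2]=2 ship[0->1]=3 prod=2 -> inv=[7 8 2 6]
Step 3: demand=2,sold=2 ship[2->3]=2 ship[1->2]=2 ship[0->1]=3 prod=2 -> inv=[6 9 2 6]
Step 4: demand=2,sold=2 ship[2->3]=2 ship[1->2]=2 ship[0->1]=3 prod=2 -> inv=[5 10 2 6]
Step 5: demand=2,sold=2 ship[2->3]=2 ship[1->2]=2 ship[0->1]=3 prod=2 -> inv=[4 11 2 6]
Step 6: demand=2,sold=2 ship[2->3]=2 ship[1->2]=2 ship[0->1]=3 prod=2 -> inv=[3 12 2 6]

3 12 2 6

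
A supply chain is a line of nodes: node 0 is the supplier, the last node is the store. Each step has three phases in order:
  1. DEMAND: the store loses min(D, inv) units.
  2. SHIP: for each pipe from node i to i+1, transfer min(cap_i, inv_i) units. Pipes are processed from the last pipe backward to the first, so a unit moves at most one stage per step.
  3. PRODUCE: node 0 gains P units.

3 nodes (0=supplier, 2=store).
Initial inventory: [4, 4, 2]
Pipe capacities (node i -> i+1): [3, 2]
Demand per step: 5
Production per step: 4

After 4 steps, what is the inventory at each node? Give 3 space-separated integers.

Step 1: demand=5,sold=2 ship[1->2]=2 ship[0->1]=3 prod=4 -> inv=[5 5 2]
Step 2: demand=5,sold=2 ship[1->2]=2 ship[0->1]=3 prod=4 -> inv=[6 6 2]
Step 3: demand=5,sold=2 ship[1->2]=2 ship[0->1]=3 prod=4 -> inv=[7 7 2]
Step 4: demand=5,sold=2 ship[1->2]=2 ship[0->1]=3 prod=4 -> inv=[8 8 2]

8 8 2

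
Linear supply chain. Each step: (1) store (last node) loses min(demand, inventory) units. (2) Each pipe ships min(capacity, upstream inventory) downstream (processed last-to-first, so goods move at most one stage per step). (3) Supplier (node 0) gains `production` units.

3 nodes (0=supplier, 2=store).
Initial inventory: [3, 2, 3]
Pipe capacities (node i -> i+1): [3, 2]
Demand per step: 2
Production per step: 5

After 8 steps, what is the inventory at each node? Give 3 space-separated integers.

Step 1: demand=2,sold=2 ship[1->2]=2 ship[0->1]=3 prod=5 -> inv=[5 3 3]
Step 2: demand=2,sold=2 ship[1->2]=2 ship[0->1]=3 prod=5 -> inv=[7 4 3]
Step 3: demand=2,sold=2 ship[1->2]=2 ship[0->1]=3 prod=5 -> inv=[9 5 3]
Step 4: demand=2,sold=2 ship[1->2]=2 ship[0->1]=3 prod=5 -> inv=[11 6 3]
Step 5: demand=2,sold=2 ship[1->2]=2 ship[0->1]=3 prod=5 -> inv=[13 7 3]
Step 6: demand=2,sold=2 ship[1->2]=2 ship[0->1]=3 prod=5 -> inv=[15 8 3]
Step 7: demand=2,sold=2 ship[1->2]=2 ship[0->1]=3 prod=5 -> inv=[17 9 3]
Step 8: demand=2,sold=2 ship[1->2]=2 ship[0->1]=3 prod=5 -> inv=[19 10 3]

19 10 3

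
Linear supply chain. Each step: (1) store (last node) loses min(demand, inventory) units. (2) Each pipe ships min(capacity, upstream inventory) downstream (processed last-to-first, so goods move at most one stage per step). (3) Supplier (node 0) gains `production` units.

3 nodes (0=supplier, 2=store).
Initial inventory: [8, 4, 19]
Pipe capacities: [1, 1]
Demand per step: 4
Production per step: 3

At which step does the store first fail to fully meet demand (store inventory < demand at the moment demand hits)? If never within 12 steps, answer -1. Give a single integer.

Step 1: demand=4,sold=4 ship[1->2]=1 ship[0->1]=1 prod=3 -> [10 4 16]
Step 2: demand=4,sold=4 ship[1->2]=1 ship[0->1]=1 prod=3 -> [12 4 13]
Step 3: demand=4,sold=4 ship[1->2]=1 ship[0->1]=1 prod=3 -> [14 4 10]
Step 4: demand=4,sold=4 ship[1->2]=1 ship[0->1]=1 prod=3 -> [16 4 7]
Step 5: demand=4,sold=4 ship[1->2]=1 ship[0->1]=1 prod=3 -> [18 4 4]
Step 6: demand=4,sold=4 ship[1->2]=1 ship[0->1]=1 prod=3 -> [20 4 1]
Step 7: demand=4,sold=1 ship[1->2]=1 ship[0->1]=1 prod=3 -> [22 4 1]
Step 8: demand=4,sold=1 ship[1->2]=1 ship[0->1]=1 prod=3 -> [24 4 1]
Step 9: demand=4,sold=1 ship[1->2]=1 ship[0->1]=1 prod=3 -> [26 4 1]
Step 10: demand=4,sold=1 ship[1->2]=1 ship[0->1]=1 prod=3 -> [28 4 1]
Step 11: demand=4,sold=1 ship[1->2]=1 ship[0->1]=1 prod=3 -> [30 4 1]
Step 12: demand=4,sold=1 ship[1->2]=1 ship[0->1]=1 prod=3 -> [32 4 1]
First stockout at step 7

7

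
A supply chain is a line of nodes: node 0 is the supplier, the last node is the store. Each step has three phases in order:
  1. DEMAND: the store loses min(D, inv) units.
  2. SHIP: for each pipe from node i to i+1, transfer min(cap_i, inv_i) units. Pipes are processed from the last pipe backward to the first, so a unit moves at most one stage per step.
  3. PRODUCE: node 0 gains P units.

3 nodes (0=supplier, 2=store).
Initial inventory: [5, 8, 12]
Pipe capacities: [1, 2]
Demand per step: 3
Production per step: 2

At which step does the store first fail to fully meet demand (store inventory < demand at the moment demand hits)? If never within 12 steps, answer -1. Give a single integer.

Step 1: demand=3,sold=3 ship[1->2]=2 ship[0->1]=1 prod=2 -> [6 7 11]
Step 2: demand=3,sold=3 ship[1->2]=2 ship[0->1]=1 prod=2 -> [7 6 10]
Step 3: demand=3,sold=3 ship[1->2]=2 ship[0->1]=1 prod=2 -> [8 5 9]
Step 4: demand=3,sold=3 ship[1->2]=2 ship[0->1]=1 prod=2 -> [9 4 8]
Step 5: demand=3,sold=3 ship[1->2]=2 ship[0->1]=1 prod=2 -> [10 3 7]
Step 6: demand=3,sold=3 ship[1->2]=2 ship[0->1]=1 prod=2 -> [11 2 6]
Step 7: demand=3,sold=3 ship[1->2]=2 ship[0->1]=1 prod=2 -> [12 1 5]
Step 8: demand=3,sold=3 ship[1->2]=1 ship[0->1]=1 prod=2 -> [13 1 3]
Step 9: demand=3,sold=3 ship[1->2]=1 ship[0->1]=1 prod=2 -> [14 1 1]
Step 10: demand=3,sold=1 ship[1->2]=1 ship[0->1]=1 prod=2 -> [15 1 1]
Step 11: demand=3,sold=1 ship[1->2]=1 ship[0->1]=1 prod=2 -> [16 1 1]
Step 12: demand=3,sold=1 ship[1->2]=1 ship[0->1]=1 prod=2 -> [17 1 1]
First stockout at step 10

10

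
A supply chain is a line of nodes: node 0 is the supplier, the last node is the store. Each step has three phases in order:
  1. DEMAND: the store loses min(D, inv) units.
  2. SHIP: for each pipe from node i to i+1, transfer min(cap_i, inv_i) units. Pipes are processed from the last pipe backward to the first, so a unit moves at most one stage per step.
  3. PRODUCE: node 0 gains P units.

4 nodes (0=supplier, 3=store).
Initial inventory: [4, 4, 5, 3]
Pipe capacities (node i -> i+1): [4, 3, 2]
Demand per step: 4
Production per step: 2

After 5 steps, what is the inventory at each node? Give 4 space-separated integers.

Step 1: demand=4,sold=3 ship[2->3]=2 ship[1->2]=3 ship[0->1]=4 prod=2 -> inv=[2 5 6 2]
Step 2: demand=4,sold=2 ship[2->3]=2 ship[1->2]=3 ship[0->1]=2 prod=2 -> inv=[2 4 7 2]
Step 3: demand=4,sold=2 ship[2->3]=2 ship[1->2]=3 ship[0->1]=2 prod=2 -> inv=[2 3 8 2]
Step 4: demand=4,sold=2 ship[2->3]=2 ship[1->2]=3 ship[0->1]=2 prod=2 -> inv=[2 2 9 2]
Step 5: demand=4,sold=2 ship[2->3]=2 ship[1->2]=2 ship[0->1]=2 prod=2 -> inv=[2 2 9 2]

2 2 9 2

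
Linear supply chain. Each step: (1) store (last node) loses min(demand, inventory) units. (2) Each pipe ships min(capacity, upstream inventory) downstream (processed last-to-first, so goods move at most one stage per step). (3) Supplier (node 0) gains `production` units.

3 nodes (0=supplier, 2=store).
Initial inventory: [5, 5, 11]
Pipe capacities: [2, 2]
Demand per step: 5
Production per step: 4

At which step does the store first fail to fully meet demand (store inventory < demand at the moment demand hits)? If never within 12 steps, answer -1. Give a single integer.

Step 1: demand=5,sold=5 ship[1->2]=2 ship[0->1]=2 prod=4 -> [7 5 8]
Step 2: demand=5,sold=5 ship[1->2]=2 ship[0->1]=2 prod=4 -> [9 5 5]
Step 3: demand=5,sold=5 ship[1->2]=2 ship[0->1]=2 prod=4 -> [11 5 2]
Step 4: demand=5,sold=2 ship[1->2]=2 ship[0->1]=2 prod=4 -> [13 5 2]
Step 5: demand=5,sold=2 ship[1->2]=2 ship[0->1]=2 prod=4 -> [15 5 2]
Step 6: demand=5,sold=2 ship[1->2]=2 ship[0->1]=2 prod=4 -> [17 5 2]
Step 7: demand=5,sold=2 ship[1->2]=2 ship[0->1]=2 prod=4 -> [19 5 2]
Step 8: demand=5,sold=2 ship[1->2]=2 ship[0->1]=2 prod=4 -> [21 5 2]
Step 9: demand=5,sold=2 ship[1->2]=2 ship[0->1]=2 prod=4 -> [23 5 2]
Step 10: demand=5,sold=2 ship[1->2]=2 ship[0->1]=2 prod=4 -> [25 5 2]
Step 11: demand=5,sold=2 ship[1->2]=2 ship[0->1]=2 prod=4 -> [27 5 2]
Step 12: demand=5,sold=2 ship[1->2]=2 ship[0->1]=2 prod=4 -> [29 5 2]
First stockout at step 4

4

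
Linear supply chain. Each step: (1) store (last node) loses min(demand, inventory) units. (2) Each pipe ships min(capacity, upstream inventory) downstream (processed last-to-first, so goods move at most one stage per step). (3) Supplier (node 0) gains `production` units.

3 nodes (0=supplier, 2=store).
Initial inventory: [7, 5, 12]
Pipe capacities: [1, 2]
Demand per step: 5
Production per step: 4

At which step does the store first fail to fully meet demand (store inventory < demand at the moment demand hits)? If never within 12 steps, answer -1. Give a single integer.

Step 1: demand=5,sold=5 ship[1->2]=2 ship[0->1]=1 prod=4 -> [10 4 9]
Step 2: demand=5,sold=5 ship[1->2]=2 ship[0->1]=1 prod=4 -> [13 3 6]
Step 3: demand=5,sold=5 ship[1->2]=2 ship[0->1]=1 prod=4 -> [16 2 3]
Step 4: demand=5,sold=3 ship[1->2]=2 ship[0->1]=1 prod=4 -> [19 1 2]
Step 5: demand=5,sold=2 ship[1->2]=1 ship[0->1]=1 prod=4 -> [22 1 1]
Step 6: demand=5,sold=1 ship[1->2]=1 ship[0->1]=1 prod=4 -> [25 1 1]
Step 7: demand=5,sold=1 ship[1->2]=1 ship[0->1]=1 prod=4 -> [28 1 1]
Step 8: demand=5,sold=1 ship[1->2]=1 ship[0->1]=1 prod=4 -> [31 1 1]
Step 9: demand=5,sold=1 ship[1->2]=1 ship[0->1]=1 prod=4 -> [34 1 1]
Step 10: demand=5,sold=1 ship[1->2]=1 ship[0->1]=1 prod=4 -> [37 1 1]
Step 11: demand=5,sold=1 ship[1->2]=1 ship[0->1]=1 prod=4 -> [40 1 1]
Step 12: demand=5,sold=1 ship[1->2]=1 ship[0->1]=1 prod=4 -> [43 1 1]
First stockout at step 4

4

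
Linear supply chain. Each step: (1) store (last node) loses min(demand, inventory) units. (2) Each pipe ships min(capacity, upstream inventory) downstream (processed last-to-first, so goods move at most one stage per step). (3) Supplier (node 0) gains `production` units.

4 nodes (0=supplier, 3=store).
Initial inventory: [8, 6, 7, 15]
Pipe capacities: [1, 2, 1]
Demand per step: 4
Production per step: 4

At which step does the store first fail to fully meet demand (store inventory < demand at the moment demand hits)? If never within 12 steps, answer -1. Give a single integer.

Step 1: demand=4,sold=4 ship[2->3]=1 ship[1->2]=2 ship[0->1]=1 prod=4 -> [11 5 8 12]
Step 2: demand=4,sold=4 ship[2->3]=1 ship[1->2]=2 ship[0->1]=1 prod=4 -> [14 4 9 9]
Step 3: demand=4,sold=4 ship[2->3]=1 ship[1->2]=2 ship[0->1]=1 prod=4 -> [17 3 10 6]
Step 4: demand=4,sold=4 ship[2->3]=1 ship[1->2]=2 ship[0->1]=1 prod=4 -> [20 2 11 3]
Step 5: demand=4,sold=3 ship[2->3]=1 ship[1->2]=2 ship[0->1]=1 prod=4 -> [23 1 12 1]
Step 6: demand=4,sold=1 ship[2->3]=1 ship[1->2]=1 ship[0->1]=1 prod=4 -> [26 1 12 1]
Step 7: demand=4,sold=1 ship[2->3]=1 ship[1->2]=1 ship[0->1]=1 prod=4 -> [29 1 12 1]
Step 8: demand=4,sold=1 ship[2->3]=1 ship[1->2]=1 ship[0->1]=1 prod=4 -> [32 1 12 1]
Step 9: demand=4,sold=1 ship[2->3]=1 ship[1->2]=1 ship[0->1]=1 prod=4 -> [35 1 12 1]
Step 10: demand=4,sold=1 ship[2->3]=1 ship[1->2]=1 ship[0->1]=1 prod=4 -> [38 1 12 1]
Step 11: demand=4,sold=1 ship[2->3]=1 ship[1->2]=1 ship[0->1]=1 prod=4 -> [41 1 12 1]
Step 12: demand=4,sold=1 ship[2->3]=1 ship[1->2]=1 ship[0->1]=1 prod=4 -> [44 1 12 1]
First stockout at step 5

5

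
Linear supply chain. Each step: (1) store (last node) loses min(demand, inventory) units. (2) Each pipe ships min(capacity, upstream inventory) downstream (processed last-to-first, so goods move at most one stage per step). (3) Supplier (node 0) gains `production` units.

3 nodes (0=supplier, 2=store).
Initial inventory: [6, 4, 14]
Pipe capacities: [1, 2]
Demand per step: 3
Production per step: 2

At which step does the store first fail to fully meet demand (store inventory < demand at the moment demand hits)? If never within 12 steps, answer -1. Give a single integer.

Step 1: demand=3,sold=3 ship[1->2]=2 ship[0->1]=1 prod=2 -> [7 3 13]
Step 2: demand=3,sold=3 ship[1->2]=2 ship[0->1]=1 prod=2 -> [8 2 12]
Step 3: demand=3,sold=3 ship[1->2]=2 ship[0->1]=1 prod=2 -> [9 1 11]
Step 4: demand=3,sold=3 ship[1->2]=1 ship[0->1]=1 prod=2 -> [10 1 9]
Step 5: demand=3,sold=3 ship[1->2]=1 ship[0->1]=1 prod=2 -> [11 1 7]
Step 6: demand=3,sold=3 ship[1->2]=1 ship[0->1]=1 prod=2 -> [12 1 5]
Step 7: demand=3,sold=3 ship[1->2]=1 ship[0->1]=1 prod=2 -> [13 1 3]
Step 8: demand=3,sold=3 ship[1->2]=1 ship[0->1]=1 prod=2 -> [14 1 1]
Step 9: demand=3,sold=1 ship[1->2]=1 ship[0->1]=1 prod=2 -> [15 1 1]
Step 10: demand=3,sold=1 ship[1->2]=1 ship[0->1]=1 prod=2 -> [16 1 1]
Step 11: demand=3,sold=1 ship[1->2]=1 ship[0->1]=1 prod=2 -> [17 1 1]
Step 12: demand=3,sold=1 ship[1->2]=1 ship[0->1]=1 prod=2 -> [18 1 1]
First stockout at step 9

9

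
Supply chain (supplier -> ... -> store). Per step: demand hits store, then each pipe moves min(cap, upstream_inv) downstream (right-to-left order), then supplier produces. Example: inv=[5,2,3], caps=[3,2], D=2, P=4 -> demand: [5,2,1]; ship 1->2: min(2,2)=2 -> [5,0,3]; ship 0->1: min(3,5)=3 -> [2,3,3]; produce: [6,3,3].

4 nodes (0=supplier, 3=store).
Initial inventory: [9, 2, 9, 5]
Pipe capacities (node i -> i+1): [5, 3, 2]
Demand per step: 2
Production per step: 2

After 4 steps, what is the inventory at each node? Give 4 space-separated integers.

Step 1: demand=2,sold=2 ship[2->3]=2 ship[1->2]=2 ship[0->1]=5 prod=2 -> inv=[6 5 9 5]
Step 2: demand=2,sold=2 ship[2->3]=2 ship[1->2]=3 ship[0->1]=5 prod=2 -> inv=[3 7 10 5]
Step 3: demand=2,sold=2 ship[2->3]=2 ship[1->2]=3 ship[0->1]=3 prod=2 -> inv=[2 7 11 5]
Step 4: demand=2,sold=2 ship[2->3]=2 ship[1->2]=3 ship[0->1]=2 prod=2 -> inv=[2 6 12 5]

2 6 12 5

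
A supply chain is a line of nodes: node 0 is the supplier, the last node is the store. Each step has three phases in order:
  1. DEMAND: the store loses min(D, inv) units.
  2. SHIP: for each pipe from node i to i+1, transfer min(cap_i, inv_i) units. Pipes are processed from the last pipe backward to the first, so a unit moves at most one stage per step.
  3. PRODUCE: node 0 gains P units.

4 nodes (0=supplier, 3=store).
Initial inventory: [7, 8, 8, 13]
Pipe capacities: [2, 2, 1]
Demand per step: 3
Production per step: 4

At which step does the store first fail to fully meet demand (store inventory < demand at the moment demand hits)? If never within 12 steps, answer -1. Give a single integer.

Step 1: demand=3,sold=3 ship[2->3]=1 ship[1->2]=2 ship[0->1]=2 prod=4 -> [9 8 9 11]
Step 2: demand=3,sold=3 ship[2->3]=1 ship[1->2]=2 ship[0->1]=2 prod=4 -> [11 8 10 9]
Step 3: demand=3,sold=3 ship[2->3]=1 ship[1->2]=2 ship[0->1]=2 prod=4 -> [13 8 11 7]
Step 4: demand=3,sold=3 ship[2->3]=1 ship[1->2]=2 ship[0->1]=2 prod=4 -> [15 8 12 5]
Step 5: demand=3,sold=3 ship[2->3]=1 ship[1->2]=2 ship[0->1]=2 prod=4 -> [17 8 13 3]
Step 6: demand=3,sold=3 ship[2->3]=1 ship[1->2]=2 ship[0->1]=2 prod=4 -> [19 8 14 1]
Step 7: demand=3,sold=1 ship[2->3]=1 ship[1->2]=2 ship[0->1]=2 prod=4 -> [21 8 15 1]
Step 8: demand=3,sold=1 ship[2->3]=1 ship[1->2]=2 ship[0->1]=2 prod=4 -> [23 8 16 1]
Step 9: demand=3,sold=1 ship[2->3]=1 ship[1->2]=2 ship[0->1]=2 prod=4 -> [25 8 17 1]
Step 10: demand=3,sold=1 ship[2->3]=1 ship[1->2]=2 ship[0->1]=2 prod=4 -> [27 8 18 1]
Step 11: demand=3,sold=1 ship[2->3]=1 ship[1->2]=2 ship[0->1]=2 prod=4 -> [29 8 19 1]
Step 12: demand=3,sold=1 ship[2->3]=1 ship[1->2]=2 ship[0->1]=2 prod=4 -> [31 8 20 1]
First stockout at step 7

7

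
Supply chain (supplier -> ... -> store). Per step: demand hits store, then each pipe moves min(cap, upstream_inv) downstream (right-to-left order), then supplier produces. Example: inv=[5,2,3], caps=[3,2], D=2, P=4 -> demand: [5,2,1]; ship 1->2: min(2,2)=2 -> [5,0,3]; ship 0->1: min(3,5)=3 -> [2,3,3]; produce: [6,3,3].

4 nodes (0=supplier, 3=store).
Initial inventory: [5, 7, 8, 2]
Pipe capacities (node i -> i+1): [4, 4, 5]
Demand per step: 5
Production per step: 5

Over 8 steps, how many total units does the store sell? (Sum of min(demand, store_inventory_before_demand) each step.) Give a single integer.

Step 1: sold=2 (running total=2) -> [6 7 7 5]
Step 2: sold=5 (running total=7) -> [7 7 6 5]
Step 3: sold=5 (running total=12) -> [8 7 5 5]
Step 4: sold=5 (running total=17) -> [9 7 4 5]
Step 5: sold=5 (running total=22) -> [10 7 4 4]
Step 6: sold=4 (running total=26) -> [11 7 4 4]
Step 7: sold=4 (running total=30) -> [12 7 4 4]
Step 8: sold=4 (running total=34) -> [13 7 4 4]

Answer: 34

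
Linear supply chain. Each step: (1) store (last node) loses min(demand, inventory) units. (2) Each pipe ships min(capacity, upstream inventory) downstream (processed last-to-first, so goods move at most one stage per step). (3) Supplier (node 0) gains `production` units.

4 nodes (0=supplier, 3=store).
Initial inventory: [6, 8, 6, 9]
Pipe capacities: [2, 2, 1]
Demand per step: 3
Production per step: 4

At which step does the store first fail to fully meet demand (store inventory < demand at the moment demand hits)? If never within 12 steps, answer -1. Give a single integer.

Step 1: demand=3,sold=3 ship[2->3]=1 ship[1->2]=2 ship[0->1]=2 prod=4 -> [8 8 7 7]
Step 2: demand=3,sold=3 ship[2->3]=1 ship[1->2]=2 ship[0->1]=2 prod=4 -> [10 8 8 5]
Step 3: demand=3,sold=3 ship[2->3]=1 ship[1->2]=2 ship[0->1]=2 prod=4 -> [12 8 9 3]
Step 4: demand=3,sold=3 ship[2->3]=1 ship[1->2]=2 ship[0->1]=2 prod=4 -> [14 8 10 1]
Step 5: demand=3,sold=1 ship[2->3]=1 ship[1->2]=2 ship[0->1]=2 prod=4 -> [16 8 11 1]
Step 6: demand=3,sold=1 ship[2->3]=1 ship[1->2]=2 ship[0->1]=2 prod=4 -> [18 8 12 1]
Step 7: demand=3,sold=1 ship[2->3]=1 ship[1->2]=2 ship[0->1]=2 prod=4 -> [20 8 13 1]
Step 8: demand=3,sold=1 ship[2->3]=1 ship[1->2]=2 ship[0->1]=2 prod=4 -> [22 8 14 1]
Step 9: demand=3,sold=1 ship[2->3]=1 ship[1->2]=2 ship[0->1]=2 prod=4 -> [24 8 15 1]
Step 10: demand=3,sold=1 ship[2->3]=1 ship[1->2]=2 ship[0->1]=2 prod=4 -> [26 8 16 1]
Step 11: demand=3,sold=1 ship[2->3]=1 ship[1->2]=2 ship[0->1]=2 prod=4 -> [28 8 17 1]
Step 12: demand=3,sold=1 ship[2->3]=1 ship[1->2]=2 ship[0->1]=2 prod=4 -> [30 8 18 1]
First stockout at step 5

5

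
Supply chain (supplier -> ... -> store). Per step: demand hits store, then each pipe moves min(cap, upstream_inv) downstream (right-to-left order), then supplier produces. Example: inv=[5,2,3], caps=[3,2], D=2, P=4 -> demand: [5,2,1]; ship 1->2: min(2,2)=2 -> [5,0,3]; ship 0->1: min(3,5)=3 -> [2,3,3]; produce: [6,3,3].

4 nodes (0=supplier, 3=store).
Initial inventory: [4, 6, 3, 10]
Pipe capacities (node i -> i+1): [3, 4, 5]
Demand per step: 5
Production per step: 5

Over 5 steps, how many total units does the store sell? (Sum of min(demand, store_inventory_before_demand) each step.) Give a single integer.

Step 1: sold=5 (running total=5) -> [6 5 4 8]
Step 2: sold=5 (running total=10) -> [8 4 4 7]
Step 3: sold=5 (running total=15) -> [10 3 4 6]
Step 4: sold=5 (running total=20) -> [12 3 3 5]
Step 5: sold=5 (running total=25) -> [14 3 3 3]

Answer: 25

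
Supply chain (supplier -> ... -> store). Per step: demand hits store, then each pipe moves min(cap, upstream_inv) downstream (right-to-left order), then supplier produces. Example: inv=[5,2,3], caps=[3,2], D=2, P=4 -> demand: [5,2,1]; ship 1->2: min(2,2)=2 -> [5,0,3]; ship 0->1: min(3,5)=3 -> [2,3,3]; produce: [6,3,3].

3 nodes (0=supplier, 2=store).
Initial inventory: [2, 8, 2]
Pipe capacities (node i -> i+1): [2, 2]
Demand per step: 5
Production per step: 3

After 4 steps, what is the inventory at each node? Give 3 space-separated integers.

Step 1: demand=5,sold=2 ship[1->2]=2 ship[0->1]=2 prod=3 -> inv=[3 8 2]
Step 2: demand=5,sold=2 ship[1->2]=2 ship[0->1]=2 prod=3 -> inv=[4 8 2]
Step 3: demand=5,sold=2 ship[1->2]=2 ship[0->1]=2 prod=3 -> inv=[5 8 2]
Step 4: demand=5,sold=2 ship[1->2]=2 ship[0->1]=2 prod=3 -> inv=[6 8 2]

6 8 2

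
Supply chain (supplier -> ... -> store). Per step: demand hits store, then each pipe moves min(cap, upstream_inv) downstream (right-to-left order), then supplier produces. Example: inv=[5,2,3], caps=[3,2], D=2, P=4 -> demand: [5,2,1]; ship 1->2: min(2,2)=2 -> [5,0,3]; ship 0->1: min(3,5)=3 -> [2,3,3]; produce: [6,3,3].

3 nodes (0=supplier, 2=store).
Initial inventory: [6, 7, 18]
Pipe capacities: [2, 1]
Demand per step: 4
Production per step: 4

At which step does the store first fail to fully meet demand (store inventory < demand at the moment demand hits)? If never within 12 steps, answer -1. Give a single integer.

Step 1: demand=4,sold=4 ship[1->2]=1 ship[0->1]=2 prod=4 -> [8 8 15]
Step 2: demand=4,sold=4 ship[1->2]=1 ship[0->1]=2 prod=4 -> [10 9 12]
Step 3: demand=4,sold=4 ship[1->2]=1 ship[0->1]=2 prod=4 -> [12 10 9]
Step 4: demand=4,sold=4 ship[1->2]=1 ship[0->1]=2 prod=4 -> [14 11 6]
Step 5: demand=4,sold=4 ship[1->2]=1 ship[0->1]=2 prod=4 -> [16 12 3]
Step 6: demand=4,sold=3 ship[1->2]=1 ship[0->1]=2 prod=4 -> [18 13 1]
Step 7: demand=4,sold=1 ship[1->2]=1 ship[0->1]=2 prod=4 -> [20 14 1]
Step 8: demand=4,sold=1 ship[1->2]=1 ship[0->1]=2 prod=4 -> [22 15 1]
Step 9: demand=4,sold=1 ship[1->2]=1 ship[0->1]=2 prod=4 -> [24 16 1]
Step 10: demand=4,sold=1 ship[1->2]=1 ship[0->1]=2 prod=4 -> [26 17 1]
Step 11: demand=4,sold=1 ship[1->2]=1 ship[0->1]=2 prod=4 -> [28 18 1]
Step 12: demand=4,sold=1 ship[1->2]=1 ship[0->1]=2 prod=4 -> [30 19 1]
First stockout at step 6

6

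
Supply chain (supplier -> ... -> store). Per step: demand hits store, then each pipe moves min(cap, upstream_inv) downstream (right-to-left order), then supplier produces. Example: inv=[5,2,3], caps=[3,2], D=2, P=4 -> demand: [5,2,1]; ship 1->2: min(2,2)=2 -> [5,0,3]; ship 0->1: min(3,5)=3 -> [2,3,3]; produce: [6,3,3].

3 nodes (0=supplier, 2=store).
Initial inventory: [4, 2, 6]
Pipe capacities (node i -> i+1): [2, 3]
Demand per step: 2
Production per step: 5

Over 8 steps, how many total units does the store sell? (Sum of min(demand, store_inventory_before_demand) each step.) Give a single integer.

Answer: 16

Derivation:
Step 1: sold=2 (running total=2) -> [7 2 6]
Step 2: sold=2 (running total=4) -> [10 2 6]
Step 3: sold=2 (running total=6) -> [13 2 6]
Step 4: sold=2 (running total=8) -> [16 2 6]
Step 5: sold=2 (running total=10) -> [19 2 6]
Step 6: sold=2 (running total=12) -> [22 2 6]
Step 7: sold=2 (running total=14) -> [25 2 6]
Step 8: sold=2 (running total=16) -> [28 2 6]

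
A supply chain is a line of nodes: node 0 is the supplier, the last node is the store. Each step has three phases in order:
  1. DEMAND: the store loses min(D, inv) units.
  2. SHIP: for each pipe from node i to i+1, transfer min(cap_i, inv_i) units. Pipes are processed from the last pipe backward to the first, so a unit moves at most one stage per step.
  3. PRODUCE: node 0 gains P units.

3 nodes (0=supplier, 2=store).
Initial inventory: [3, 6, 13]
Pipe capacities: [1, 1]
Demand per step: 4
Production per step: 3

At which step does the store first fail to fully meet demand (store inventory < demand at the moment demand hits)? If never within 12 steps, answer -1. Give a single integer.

Step 1: demand=4,sold=4 ship[1->2]=1 ship[0->1]=1 prod=3 -> [5 6 10]
Step 2: demand=4,sold=4 ship[1->2]=1 ship[0->1]=1 prod=3 -> [7 6 7]
Step 3: demand=4,sold=4 ship[1->2]=1 ship[0->1]=1 prod=3 -> [9 6 4]
Step 4: demand=4,sold=4 ship[1->2]=1 ship[0->1]=1 prod=3 -> [11 6 1]
Step 5: demand=4,sold=1 ship[1->2]=1 ship[0->1]=1 prod=3 -> [13 6 1]
Step 6: demand=4,sold=1 ship[1->2]=1 ship[0->1]=1 prod=3 -> [15 6 1]
Step 7: demand=4,sold=1 ship[1->2]=1 ship[0->1]=1 prod=3 -> [17 6 1]
Step 8: demand=4,sold=1 ship[1->2]=1 ship[0->1]=1 prod=3 -> [19 6 1]
Step 9: demand=4,sold=1 ship[1->2]=1 ship[0->1]=1 prod=3 -> [21 6 1]
Step 10: demand=4,sold=1 ship[1->2]=1 ship[0->1]=1 prod=3 -> [23 6 1]
Step 11: demand=4,sold=1 ship[1->2]=1 ship[0->1]=1 prod=3 -> [25 6 1]
Step 12: demand=4,sold=1 ship[1->2]=1 ship[0->1]=1 prod=3 -> [27 6 1]
First stockout at step 5

5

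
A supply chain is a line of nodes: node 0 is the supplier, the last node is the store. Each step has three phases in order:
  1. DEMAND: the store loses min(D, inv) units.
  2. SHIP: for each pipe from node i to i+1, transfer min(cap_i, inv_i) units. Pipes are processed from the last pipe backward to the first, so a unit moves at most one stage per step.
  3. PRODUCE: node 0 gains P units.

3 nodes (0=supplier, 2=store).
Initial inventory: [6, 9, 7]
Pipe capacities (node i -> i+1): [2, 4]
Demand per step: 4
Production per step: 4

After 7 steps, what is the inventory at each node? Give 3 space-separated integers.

Step 1: demand=4,sold=4 ship[1->2]=4 ship[0->1]=2 prod=4 -> inv=[8 7 7]
Step 2: demand=4,sold=4 ship[1->2]=4 ship[0->1]=2 prod=4 -> inv=[10 5 7]
Step 3: demand=4,sold=4 ship[1->2]=4 ship[0->1]=2 prod=4 -> inv=[12 3 7]
Step 4: demand=4,sold=4 ship[1->2]=3 ship[0->1]=2 prod=4 -> inv=[14 2 6]
Step 5: demand=4,sold=4 ship[1->2]=2 ship[0->1]=2 prod=4 -> inv=[16 2 4]
Step 6: demand=4,sold=4 ship[1->2]=2 ship[0->1]=2 prod=4 -> inv=[18 2 2]
Step 7: demand=4,sold=2 ship[1->2]=2 ship[0->1]=2 prod=4 -> inv=[20 2 2]

20 2 2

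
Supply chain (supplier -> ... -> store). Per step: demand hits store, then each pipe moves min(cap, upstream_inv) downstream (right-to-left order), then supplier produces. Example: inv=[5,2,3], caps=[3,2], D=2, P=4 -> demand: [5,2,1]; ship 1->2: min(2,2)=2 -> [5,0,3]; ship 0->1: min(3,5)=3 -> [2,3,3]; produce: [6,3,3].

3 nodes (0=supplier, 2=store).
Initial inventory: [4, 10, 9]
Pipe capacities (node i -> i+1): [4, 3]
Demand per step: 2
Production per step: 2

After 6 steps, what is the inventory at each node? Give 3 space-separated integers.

Step 1: demand=2,sold=2 ship[1->2]=3 ship[0->1]=4 prod=2 -> inv=[2 11 10]
Step 2: demand=2,sold=2 ship[1->2]=3 ship[0->1]=2 prod=2 -> inv=[2 10 11]
Step 3: demand=2,sold=2 ship[1->2]=3 ship[0->1]=2 prod=2 -> inv=[2 9 12]
Step 4: demand=2,sold=2 ship[1->2]=3 ship[0->1]=2 prod=2 -> inv=[2 8 13]
Step 5: demand=2,sold=2 ship[1->2]=3 ship[0->1]=2 prod=2 -> inv=[2 7 14]
Step 6: demand=2,sold=2 ship[1->2]=3 ship[0->1]=2 prod=2 -> inv=[2 6 15]

2 6 15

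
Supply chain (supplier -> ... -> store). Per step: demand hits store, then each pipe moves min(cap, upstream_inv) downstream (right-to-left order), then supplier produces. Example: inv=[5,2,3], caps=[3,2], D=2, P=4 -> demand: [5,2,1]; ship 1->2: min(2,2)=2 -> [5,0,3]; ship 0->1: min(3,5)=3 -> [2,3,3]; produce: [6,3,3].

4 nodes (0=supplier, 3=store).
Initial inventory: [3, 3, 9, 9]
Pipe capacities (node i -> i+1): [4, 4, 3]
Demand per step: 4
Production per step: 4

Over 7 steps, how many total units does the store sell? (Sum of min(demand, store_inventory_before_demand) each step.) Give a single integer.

Answer: 27

Derivation:
Step 1: sold=4 (running total=4) -> [4 3 9 8]
Step 2: sold=4 (running total=8) -> [4 4 9 7]
Step 3: sold=4 (running total=12) -> [4 4 10 6]
Step 4: sold=4 (running total=16) -> [4 4 11 5]
Step 5: sold=4 (running total=20) -> [4 4 12 4]
Step 6: sold=4 (running total=24) -> [4 4 13 3]
Step 7: sold=3 (running total=27) -> [4 4 14 3]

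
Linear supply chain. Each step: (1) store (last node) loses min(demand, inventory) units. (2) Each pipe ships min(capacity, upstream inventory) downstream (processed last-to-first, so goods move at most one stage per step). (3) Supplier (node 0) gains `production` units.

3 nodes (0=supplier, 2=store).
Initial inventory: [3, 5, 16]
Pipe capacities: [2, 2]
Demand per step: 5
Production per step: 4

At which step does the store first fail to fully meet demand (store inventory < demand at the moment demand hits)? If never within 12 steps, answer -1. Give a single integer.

Step 1: demand=5,sold=5 ship[1->2]=2 ship[0->1]=2 prod=4 -> [5 5 13]
Step 2: demand=5,sold=5 ship[1->2]=2 ship[0->1]=2 prod=4 -> [7 5 10]
Step 3: demand=5,sold=5 ship[1->2]=2 ship[0->1]=2 prod=4 -> [9 5 7]
Step 4: demand=5,sold=5 ship[1->2]=2 ship[0->1]=2 prod=4 -> [11 5 4]
Step 5: demand=5,sold=4 ship[1->2]=2 ship[0->1]=2 prod=4 -> [13 5 2]
Step 6: demand=5,sold=2 ship[1->2]=2 ship[0->1]=2 prod=4 -> [15 5 2]
Step 7: demand=5,sold=2 ship[1->2]=2 ship[0->1]=2 prod=4 -> [17 5 2]
Step 8: demand=5,sold=2 ship[1->2]=2 ship[0->1]=2 prod=4 -> [19 5 2]
Step 9: demand=5,sold=2 ship[1->2]=2 ship[0->1]=2 prod=4 -> [21 5 2]
Step 10: demand=5,sold=2 ship[1->2]=2 ship[0->1]=2 prod=4 -> [23 5 2]
Step 11: demand=5,sold=2 ship[1->2]=2 ship[0->1]=2 prod=4 -> [25 5 2]
Step 12: demand=5,sold=2 ship[1->2]=2 ship[0->1]=2 prod=4 -> [27 5 2]
First stockout at step 5

5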